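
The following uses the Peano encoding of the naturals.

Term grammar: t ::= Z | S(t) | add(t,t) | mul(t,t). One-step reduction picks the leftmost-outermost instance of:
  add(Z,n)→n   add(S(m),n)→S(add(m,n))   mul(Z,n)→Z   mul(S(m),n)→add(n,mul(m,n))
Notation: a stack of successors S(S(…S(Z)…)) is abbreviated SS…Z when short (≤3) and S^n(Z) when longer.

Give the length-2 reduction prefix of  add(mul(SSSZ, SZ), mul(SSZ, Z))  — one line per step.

Answer: after 2 steps: add(S(add(Z, mul(SSZ, SZ))), mul(SSZ, Z))

Derivation:
  start: add(mul(SSSZ, SZ), mul(SSZ, Z))
  →1  add(add(SZ, mul(SSZ, SZ)), mul(SSZ, Z))
  →2  add(S(add(Z, mul(SSZ, SZ))), mul(SSZ, Z))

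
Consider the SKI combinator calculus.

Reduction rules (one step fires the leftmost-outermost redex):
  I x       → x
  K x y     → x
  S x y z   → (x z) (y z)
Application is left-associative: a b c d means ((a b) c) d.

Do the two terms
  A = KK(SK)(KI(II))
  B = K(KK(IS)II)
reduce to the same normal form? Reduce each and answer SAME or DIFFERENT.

Term A:
  start: KK(SK)(KI(II))
  step 1: K(KI(II))
  step 2: KI

Term B:
  start: K(KK(IS)II)
  step 1: K(KII)
  step 2: KI

Answer: SAME — A ⇓ KI, B ⇓ KI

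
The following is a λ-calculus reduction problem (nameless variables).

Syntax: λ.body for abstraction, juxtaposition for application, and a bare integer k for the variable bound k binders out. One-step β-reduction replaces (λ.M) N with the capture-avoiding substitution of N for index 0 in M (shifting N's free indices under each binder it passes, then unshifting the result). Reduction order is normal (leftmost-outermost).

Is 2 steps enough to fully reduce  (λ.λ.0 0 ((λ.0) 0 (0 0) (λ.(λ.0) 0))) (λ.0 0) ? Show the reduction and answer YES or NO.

Answer: NO — after 2 steps the term is λ.0 0 (0 (0 0) (λ.(λ.0) 0)), not yet normal

Derivation:
  start: (λ.λ.0 0 ((λ.0) 0 (0 0) (λ.(λ.0) 0))) (λ.0 0)
  step 1: λ.0 0 ((λ.0) 0 (0 0) (λ.(λ.0) 0))
  step 2: λ.0 0 (0 (0 0) (λ.(λ.0) 0))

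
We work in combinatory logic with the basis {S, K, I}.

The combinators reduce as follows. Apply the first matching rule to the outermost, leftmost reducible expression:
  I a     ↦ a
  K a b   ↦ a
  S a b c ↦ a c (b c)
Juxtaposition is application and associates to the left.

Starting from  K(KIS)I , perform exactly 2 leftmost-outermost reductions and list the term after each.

Answer: after 2 steps: I

Reduction:
  start: K(KIS)I
  step 1: KIS
  step 2: I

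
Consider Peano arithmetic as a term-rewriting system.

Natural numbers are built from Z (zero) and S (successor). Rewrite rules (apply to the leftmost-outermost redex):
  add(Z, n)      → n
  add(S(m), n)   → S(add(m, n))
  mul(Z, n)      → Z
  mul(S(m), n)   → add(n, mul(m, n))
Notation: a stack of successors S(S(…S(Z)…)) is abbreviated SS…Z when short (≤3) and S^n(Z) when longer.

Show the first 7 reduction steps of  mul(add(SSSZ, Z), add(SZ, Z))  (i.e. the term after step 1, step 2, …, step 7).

Answer: after 7 steps: S(mul(S(add(SZ, Z)), add(SZ, Z)))

Working:
  start: mul(add(SSSZ, Z), add(SZ, Z))
  step 1: mul(S(add(SSZ, Z)), add(SZ, Z))
  step 2: add(add(SZ, Z), mul(add(SSZ, Z), add(SZ, Z)))
  step 3: add(S(add(Z, Z)), mul(add(SSZ, Z), add(SZ, Z)))
  step 4: S(add(add(Z, Z), mul(add(SSZ, Z), add(SZ, Z))))
  step 5: S(add(Z, mul(add(SSZ, Z), add(SZ, Z))))
  step 6: S(mul(add(SSZ, Z), add(SZ, Z)))
  step 7: S(mul(S(add(SZ, Z)), add(SZ, Z)))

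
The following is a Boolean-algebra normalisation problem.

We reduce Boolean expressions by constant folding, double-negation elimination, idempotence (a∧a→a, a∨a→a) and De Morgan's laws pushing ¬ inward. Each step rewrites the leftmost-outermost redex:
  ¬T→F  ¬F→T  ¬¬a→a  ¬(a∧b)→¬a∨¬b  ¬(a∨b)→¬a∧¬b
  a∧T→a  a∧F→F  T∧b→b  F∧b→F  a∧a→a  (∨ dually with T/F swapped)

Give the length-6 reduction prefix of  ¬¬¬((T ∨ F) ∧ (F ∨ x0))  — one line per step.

  start: ¬¬¬((T ∨ F) ∧ (F ∨ x0))
  step 1: ¬((T ∨ F) ∧ (F ∨ x0))
  step 2: ¬(T ∨ F) ∨ ¬(F ∨ x0)
  step 3: (¬T ∧ ¬F) ∨ ¬(F ∨ x0)
  step 4: (F ∧ ¬F) ∨ ¬(F ∨ x0)
  step 5: F ∨ ¬(F ∨ x0)
  step 6: ¬(F ∨ x0)

Answer: after 6 steps: ¬(F ∨ x0)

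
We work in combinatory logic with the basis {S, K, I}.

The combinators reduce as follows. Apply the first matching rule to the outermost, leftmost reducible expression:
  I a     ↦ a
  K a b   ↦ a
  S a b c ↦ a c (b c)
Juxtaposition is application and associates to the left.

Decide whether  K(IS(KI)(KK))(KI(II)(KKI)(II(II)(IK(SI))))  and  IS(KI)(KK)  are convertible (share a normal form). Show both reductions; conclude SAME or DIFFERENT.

Term A:
  start: K(IS(KI)(KK))(KI(II)(KKI)(II(II)(IK(SI))))
  [1] IS(KI)(KK)
  [2] S(KI)(KK)

Term B:
  start: IS(KI)(KK)
  [1] S(KI)(KK)

Answer: SAME — A ⇓ S(KI)(KK), B ⇓ S(KI)(KK)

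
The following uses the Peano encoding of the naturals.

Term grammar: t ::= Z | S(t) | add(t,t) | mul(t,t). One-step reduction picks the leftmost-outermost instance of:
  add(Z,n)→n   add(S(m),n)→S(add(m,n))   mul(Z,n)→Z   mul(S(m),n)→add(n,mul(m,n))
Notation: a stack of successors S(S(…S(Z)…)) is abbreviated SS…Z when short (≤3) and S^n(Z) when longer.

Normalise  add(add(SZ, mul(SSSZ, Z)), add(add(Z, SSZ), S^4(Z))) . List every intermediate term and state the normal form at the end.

Answer: normal form = S^7(Z)  (in 15 steps)

Reduction:
  start: add(add(SZ, mul(SSSZ, Z)), add(add(Z, SSZ), S^4(Z)))
  step 1: add(S(add(Z, mul(SSSZ, Z))), add(add(Z, SSZ), S^4(Z)))
  step 2: S(add(add(Z, mul(SSSZ, Z)), add(add(Z, SSZ), S^4(Z))))
  step 3: S(add(mul(SSSZ, Z), add(add(Z, SSZ), S^4(Z))))
  step 4: S(add(add(Z, mul(SSZ, Z)), add(add(Z, SSZ), S^4(Z))))
  step 5: S(add(mul(SSZ, Z), add(add(Z, SSZ), S^4(Z))))
  step 6: S(add(add(Z, mul(SZ, Z)), add(add(Z, SSZ), S^4(Z))))
  step 7: S(add(mul(SZ, Z), add(add(Z, SSZ), S^4(Z))))
  step 8: S(add(add(Z, mul(Z, Z)), add(add(Z, SSZ), S^4(Z))))
  step 9: S(add(mul(Z, Z), add(add(Z, SSZ), S^4(Z))))
  step 10: S(add(Z, add(add(Z, SSZ), S^4(Z))))
  step 11: S(add(add(Z, SSZ), S^4(Z)))
  step 12: S(add(SSZ, S^4(Z)))
  step 13: S(S(add(SZ, S^4(Z))))
  step 14: S(S(S(add(Z, S^4(Z)))))
  step 15: S^7(Z)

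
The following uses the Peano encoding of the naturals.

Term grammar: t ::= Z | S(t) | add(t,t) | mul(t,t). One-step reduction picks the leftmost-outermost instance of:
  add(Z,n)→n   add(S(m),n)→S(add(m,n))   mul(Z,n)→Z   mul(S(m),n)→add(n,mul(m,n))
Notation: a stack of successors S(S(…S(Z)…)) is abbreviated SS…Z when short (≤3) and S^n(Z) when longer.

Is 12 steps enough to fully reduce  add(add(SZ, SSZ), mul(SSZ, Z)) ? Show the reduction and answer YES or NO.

Answer: YES — reaches normal form SSSZ in 11 ≤ 12 steps

Derivation:
  start: add(add(SZ, SSZ), mul(SSZ, Z))
  step 1: add(S(add(Z, SSZ)), mul(SSZ, Z))
  step 2: S(add(add(Z, SSZ), mul(SSZ, Z)))
  step 3: S(add(SSZ, mul(SSZ, Z)))
  step 4: S(S(add(SZ, mul(SSZ, Z))))
  step 5: S(S(S(add(Z, mul(SSZ, Z)))))
  step 6: S(S(S(mul(SSZ, Z))))
  step 7: S(S(S(add(Z, mul(SZ, Z)))))
  step 8: S(S(S(mul(SZ, Z))))
  step 9: S(S(S(add(Z, mul(Z, Z)))))
  step 10: S(S(S(mul(Z, Z))))
  step 11: SSSZ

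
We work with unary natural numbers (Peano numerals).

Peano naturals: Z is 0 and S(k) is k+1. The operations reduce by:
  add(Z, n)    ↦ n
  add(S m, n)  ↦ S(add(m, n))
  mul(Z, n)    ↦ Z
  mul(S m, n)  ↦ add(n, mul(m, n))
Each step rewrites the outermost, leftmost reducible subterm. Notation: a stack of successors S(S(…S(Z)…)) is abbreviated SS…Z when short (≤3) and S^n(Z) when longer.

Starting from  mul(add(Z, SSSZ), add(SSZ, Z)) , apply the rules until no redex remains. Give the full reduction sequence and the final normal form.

Answer: normal form = S^6(Z)  (in 23 steps)

Reduction:
  start: mul(add(Z, SSSZ), add(SSZ, Z))
  →1  mul(SSSZ, add(SSZ, Z))
  →2  add(add(SSZ, Z), mul(SSZ, add(SSZ, Z)))
  →3  add(S(add(SZ, Z)), mul(SSZ, add(SSZ, Z)))
  →4  S(add(add(SZ, Z), mul(SSZ, add(SSZ, Z))))
  →5  S(add(S(add(Z, Z)), mul(SSZ, add(SSZ, Z))))
  →6  S(S(add(add(Z, Z), mul(SSZ, add(SSZ, Z)))))
  →7  S(S(add(Z, mul(SSZ, add(SSZ, Z)))))
  →8  S(S(mul(SSZ, add(SSZ, Z))))
  →9  S(S(add(add(SSZ, Z), mul(SZ, add(SSZ, Z)))))
  →10  S(S(add(S(add(SZ, Z)), mul(SZ, add(SSZ, Z)))))
  →11  S(S(S(add(add(SZ, Z), mul(SZ, add(SSZ, Z))))))
  →12  S(S(S(add(S(add(Z, Z)), mul(SZ, add(SSZ, Z))))))
  →13  S(S(S(S(add(add(Z, Z), mul(SZ, add(SSZ, Z)))))))
  →14  S(S(S(S(add(Z, mul(SZ, add(SSZ, Z)))))))
  →15  S(S(S(S(mul(SZ, add(SSZ, Z))))))
  →16  S(S(S(S(add(add(SSZ, Z), mul(Z, add(SSZ, Z)))))))
  →17  S(S(S(S(add(S(add(SZ, Z)), mul(Z, add(SSZ, Z)))))))
  →18  S(S(S(S(S(add(add(SZ, Z), mul(Z, add(SSZ, Z))))))))
  →19  S(S(S(S(S(add(S(add(Z, Z)), mul(Z, add(SSZ, Z))))))))
  →20  S(S(S(S(S(S(add(add(Z, Z), mul(Z, add(SSZ, Z)))))))))
  →21  S(S(S(S(S(S(add(Z, mul(Z, add(SSZ, Z)))))))))
  →22  S(S(S(S(S(S(mul(Z, add(SSZ, Z))))))))
  →23  S^6(Z)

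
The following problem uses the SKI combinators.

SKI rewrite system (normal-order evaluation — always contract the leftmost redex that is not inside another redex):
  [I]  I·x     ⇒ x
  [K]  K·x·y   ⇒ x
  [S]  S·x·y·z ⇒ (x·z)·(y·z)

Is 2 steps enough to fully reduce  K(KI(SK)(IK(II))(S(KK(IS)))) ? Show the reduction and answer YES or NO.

Answer: NO — after 2 steps the term is K(IK(II)(S(KK(IS)))), not yet normal

Working:
  start: K(KI(SK)(IK(II))(S(KK(IS))))
  →1  K(I(IK(II))(S(KK(IS))))
  →2  K(IK(II)(S(KK(IS))))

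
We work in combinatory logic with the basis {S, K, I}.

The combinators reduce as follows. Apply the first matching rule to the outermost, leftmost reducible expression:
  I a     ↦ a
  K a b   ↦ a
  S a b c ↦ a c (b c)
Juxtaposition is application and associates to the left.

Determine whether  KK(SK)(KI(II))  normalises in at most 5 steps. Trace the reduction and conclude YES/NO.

  start: KK(SK)(KI(II))
  →1  K(KI(II))
  →2  KI

Answer: YES — reaches normal form KI in 2 ≤ 5 steps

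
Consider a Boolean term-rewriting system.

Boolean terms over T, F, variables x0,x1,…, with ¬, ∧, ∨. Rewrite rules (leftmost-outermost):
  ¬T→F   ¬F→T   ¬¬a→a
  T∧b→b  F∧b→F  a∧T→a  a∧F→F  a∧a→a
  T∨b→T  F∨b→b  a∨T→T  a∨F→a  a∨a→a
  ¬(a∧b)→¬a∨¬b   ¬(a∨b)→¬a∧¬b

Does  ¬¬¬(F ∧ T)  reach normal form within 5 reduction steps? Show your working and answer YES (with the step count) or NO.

  start: ¬¬¬(F ∧ T)
  →1  ¬(F ∧ T)
  →2  ¬F ∨ ¬T
  →3  T ∨ ¬T
  →4  T

Answer: YES — reaches normal form T in 4 ≤ 5 steps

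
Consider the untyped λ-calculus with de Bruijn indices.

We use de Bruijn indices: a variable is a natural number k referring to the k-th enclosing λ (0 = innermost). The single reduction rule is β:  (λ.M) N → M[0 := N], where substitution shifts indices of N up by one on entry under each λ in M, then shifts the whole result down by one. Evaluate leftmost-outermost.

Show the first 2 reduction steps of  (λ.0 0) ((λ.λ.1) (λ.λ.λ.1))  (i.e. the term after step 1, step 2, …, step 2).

  start: (λ.0 0) ((λ.λ.1) (λ.λ.λ.1))
  step 1: (λ.λ.1) (λ.λ.λ.1) ((λ.λ.1) (λ.λ.λ.1))
  step 2: (λ.λ.λ.λ.1) ((λ.λ.1) (λ.λ.λ.1))

Answer: after 2 steps: (λ.λ.λ.λ.1) ((λ.λ.1) (λ.λ.λ.1))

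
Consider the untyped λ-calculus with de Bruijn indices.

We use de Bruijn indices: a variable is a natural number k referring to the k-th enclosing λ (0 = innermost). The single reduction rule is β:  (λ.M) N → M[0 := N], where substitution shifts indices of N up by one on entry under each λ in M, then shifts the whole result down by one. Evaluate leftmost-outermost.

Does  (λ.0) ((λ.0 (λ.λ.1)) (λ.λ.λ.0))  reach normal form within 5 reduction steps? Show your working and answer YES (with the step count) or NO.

Answer: YES — reaches normal form λ.λ.0 in 3 ≤ 5 steps

Reduction:
  start: (λ.0) ((λ.0 (λ.λ.1)) (λ.λ.λ.0))
  →1  (λ.0 (λ.λ.1)) (λ.λ.λ.0)
  →2  (λ.λ.λ.0) (λ.λ.1)
  →3  λ.λ.0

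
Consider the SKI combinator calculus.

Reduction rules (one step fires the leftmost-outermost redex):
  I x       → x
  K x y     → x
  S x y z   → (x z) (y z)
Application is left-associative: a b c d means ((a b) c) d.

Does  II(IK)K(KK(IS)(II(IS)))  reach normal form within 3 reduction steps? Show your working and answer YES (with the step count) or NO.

  start: II(IK)K(KK(IS)(II(IS)))
  [1] I(IK)K(KK(IS)(II(IS)))
  [2] IKK(KK(IS)(II(IS)))
  [3] KK(KK(IS)(II(IS)))

Answer: NO — after 3 steps the term is KK(KK(IS)(II(IS))), not yet normal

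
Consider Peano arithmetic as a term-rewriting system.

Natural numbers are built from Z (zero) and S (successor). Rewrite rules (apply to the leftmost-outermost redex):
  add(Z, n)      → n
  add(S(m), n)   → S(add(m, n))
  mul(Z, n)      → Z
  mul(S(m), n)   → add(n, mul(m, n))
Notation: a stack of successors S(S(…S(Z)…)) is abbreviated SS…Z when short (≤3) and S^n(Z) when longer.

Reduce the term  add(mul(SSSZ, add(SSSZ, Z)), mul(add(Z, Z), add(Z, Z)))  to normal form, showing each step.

  start: add(mul(SSSZ, add(SSSZ, Z)), mul(add(Z, Z), add(Z, Z)))
  [1] add(add(add(SSSZ, Z), mul(SSZ, add(SSSZ, Z))), mul(add(Z, Z), add(Z, Z)))
  [2] add(add(S(add(SSZ, Z)), mul(SSZ, add(SSSZ, Z))), mul(add(Z, Z), add(Z, Z)))
  [3] add(S(add(add(SSZ, Z), mul(SSZ, add(SSSZ, Z)))), mul(add(Z, Z), add(Z, Z)))
  [4] S(add(add(add(SSZ, Z), mul(SSZ, add(SSSZ, Z))), mul(add(Z, Z), add(Z, Z))))
  [5] S(add(add(S(add(SZ, Z)), mul(SSZ, add(SSSZ, Z))), mul(add(Z, Z), add(Z, Z))))
  [6] S(add(S(add(add(SZ, Z), mul(SSZ, add(SSSZ, Z)))), mul(add(Z, Z), add(Z, Z))))
  [7] S(S(add(add(add(SZ, Z), mul(SSZ, add(SSSZ, Z))), mul(add(Z, Z), add(Z, Z)))))
  [8] S(S(add(add(S(add(Z, Z)), mul(SSZ, add(SSSZ, Z))), mul(add(Z, Z), add(Z, Z)))))
  [9] S(S(add(S(add(add(Z, Z), mul(SSZ, add(SSSZ, Z)))), mul(add(Z, Z), add(Z, Z)))))
  [10] S(S(S(add(add(add(Z, Z), mul(SSZ, add(SSSZ, Z))), mul(add(Z, Z), add(Z, Z))))))
  [11] S(S(S(add(add(Z, mul(SSZ, add(SSSZ, Z))), mul(add(Z, Z), add(Z, Z))))))
  [12] S(S(S(add(mul(SSZ, add(SSSZ, Z)), mul(add(Z, Z), add(Z, Z))))))
  [13] S(S(S(add(add(add(SSSZ, Z), mul(SZ, add(SSSZ, Z))), mul(add(Z, Z), add(Z, Z))))))
  [14] S(S(S(add(add(S(add(SSZ, Z)), mul(SZ, add(SSSZ, Z))), mul(add(Z, Z), add(Z, Z))))))
  [15] S(S(S(add(S(add(add(SSZ, Z), mul(SZ, add(SSSZ, Z)))), mul(add(Z, Z), add(Z, Z))))))
  [16] S(S(S(S(add(add(add(SSZ, Z), mul(SZ, add(SSSZ, Z))), mul(add(Z, Z), add(Z, Z)))))))
  [17] S(S(S(S(add(add(S(add(SZ, Z)), mul(SZ, add(SSSZ, Z))), mul(add(Z, Z), add(Z, Z)))))))
  [18] S(S(S(S(add(S(add(add(SZ, Z), mul(SZ, add(SSSZ, Z)))), mul(add(Z, Z), add(Z, Z)))))))
  [19] S(S(S(S(S(add(add(add(SZ, Z), mul(SZ, add(SSSZ, Z))), mul(add(Z, Z), add(Z, Z))))))))
  [20] S(S(S(S(S(add(add(S(add(Z, Z)), mul(SZ, add(SSSZ, Z))), mul(add(Z, Z), add(Z, Z))))))))
  [21] S(S(S(S(S(add(S(add(add(Z, Z), mul(SZ, add(SSSZ, Z)))), mul(add(Z, Z), add(Z, Z))))))))
  [22] S(S(S(S(S(S(add(add(add(Z, Z), mul(SZ, add(SSSZ, Z))), mul(add(Z, Z), add(Z, Z)))))))))
  [23] S(S(S(S(S(S(add(add(Z, mul(SZ, add(SSSZ, Z))), mul(add(Z, Z), add(Z, Z)))))))))
  [24] S(S(S(S(S(S(add(mul(SZ, add(SSSZ, Z)), mul(add(Z, Z), add(Z, Z)))))))))
  [25] S(S(S(S(S(S(add(add(add(SSSZ, Z), mul(Z, add(SSSZ, Z))), mul(add(Z, Z), add(Z, Z)))))))))
  [26] S(S(S(S(S(S(add(add(S(add(SSZ, Z)), mul(Z, add(SSSZ, Z))), mul(add(Z, Z), add(Z, Z)))))))))
  [27] S(S(S(S(S(S(add(S(add(add(SSZ, Z), mul(Z, add(SSSZ, Z)))), mul(add(Z, Z), add(Z, Z)))))))))
  [28] S(S(S(S(S(S(S(add(add(add(SSZ, Z), mul(Z, add(SSSZ, Z))), mul(add(Z, Z), add(Z, Z))))))))))
  [29] S(S(S(S(S(S(S(add(add(S(add(SZ, Z)), mul(Z, add(SSSZ, Z))), mul(add(Z, Z), add(Z, Z))))))))))
  [30] S(S(S(S(S(S(S(add(S(add(add(SZ, Z), mul(Z, add(SSSZ, Z)))), mul(add(Z, Z), add(Z, Z))))))))))
  [31] S(S(S(S(S(S(S(S(add(add(add(SZ, Z), mul(Z, add(SSSZ, Z))), mul(add(Z, Z), add(Z, Z)))))))))))
  [32] S(S(S(S(S(S(S(S(add(add(S(add(Z, Z)), mul(Z, add(SSSZ, Z))), mul(add(Z, Z), add(Z, Z)))))))))))
  [33] S(S(S(S(S(S(S(S(add(S(add(add(Z, Z), mul(Z, add(SSSZ, Z)))), mul(add(Z, Z), add(Z, Z)))))))))))
  [34] S(S(S(S(S(S(S(S(S(add(add(add(Z, Z), mul(Z, add(SSSZ, Z))), mul(add(Z, Z), add(Z, Z))))))))))))
  [35] S(S(S(S(S(S(S(S(S(add(add(Z, mul(Z, add(SSSZ, Z))), mul(add(Z, Z), add(Z, Z))))))))))))
  [36] S(S(S(S(S(S(S(S(S(add(mul(Z, add(SSSZ, Z)), mul(add(Z, Z), add(Z, Z))))))))))))
  [37] S(S(S(S(S(S(S(S(S(add(Z, mul(add(Z, Z), add(Z, Z))))))))))))
  [38] S(S(S(S(S(S(S(S(S(mul(add(Z, Z), add(Z, Z)))))))))))
  [39] S(S(S(S(S(S(S(S(S(mul(Z, add(Z, Z)))))))))))
  [40] S^9(Z)

Answer: normal form = S^9(Z)  (in 40 steps)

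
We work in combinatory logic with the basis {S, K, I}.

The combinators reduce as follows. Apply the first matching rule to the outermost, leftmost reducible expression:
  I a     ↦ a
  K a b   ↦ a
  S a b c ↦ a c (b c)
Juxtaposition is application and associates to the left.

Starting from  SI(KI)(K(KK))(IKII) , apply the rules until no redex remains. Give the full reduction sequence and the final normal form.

  start: SI(KI)(K(KK))(IKII)
  →1  I(K(KK))(KI(K(KK)))(IKII)
  →2  K(KK)(KI(K(KK)))(IKII)
  →3  KK(IKII)
  →4  K

Answer: normal form = K  (in 4 steps)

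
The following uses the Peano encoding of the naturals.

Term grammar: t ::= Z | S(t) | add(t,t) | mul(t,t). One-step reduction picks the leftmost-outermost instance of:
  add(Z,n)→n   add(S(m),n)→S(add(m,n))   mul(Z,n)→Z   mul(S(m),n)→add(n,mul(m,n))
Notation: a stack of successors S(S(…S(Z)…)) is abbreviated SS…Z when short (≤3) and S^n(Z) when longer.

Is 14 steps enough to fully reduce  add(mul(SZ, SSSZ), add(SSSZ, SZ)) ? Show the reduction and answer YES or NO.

  start: add(mul(SZ, SSSZ), add(SSSZ, SZ))
  step 1: add(add(SSSZ, mul(Z, SSSZ)), add(SSSZ, SZ))
  step 2: add(S(add(SSZ, mul(Z, SSSZ))), add(SSSZ, SZ))
  step 3: S(add(add(SSZ, mul(Z, SSSZ)), add(SSSZ, SZ)))
  step 4: S(add(S(add(SZ, mul(Z, SSSZ))), add(SSSZ, SZ)))
  step 5: S(S(add(add(SZ, mul(Z, SSSZ)), add(SSSZ, SZ))))
  step 6: S(S(add(S(add(Z, mul(Z, SSSZ))), add(SSSZ, SZ))))
  step 7: S(S(S(add(add(Z, mul(Z, SSSZ)), add(SSSZ, SZ)))))
  step 8: S(S(S(add(mul(Z, SSSZ), add(SSSZ, SZ)))))
  step 9: S(S(S(add(Z, add(SSSZ, SZ)))))
  step 10: S(S(S(add(SSSZ, SZ))))
  step 11: S(S(S(S(add(SSZ, SZ)))))
  step 12: S(S(S(S(S(add(SZ, SZ))))))
  step 13: S(S(S(S(S(S(add(Z, SZ)))))))
  step 14: S^7(Z)

Answer: YES — reaches normal form S^7(Z) in 14 ≤ 14 steps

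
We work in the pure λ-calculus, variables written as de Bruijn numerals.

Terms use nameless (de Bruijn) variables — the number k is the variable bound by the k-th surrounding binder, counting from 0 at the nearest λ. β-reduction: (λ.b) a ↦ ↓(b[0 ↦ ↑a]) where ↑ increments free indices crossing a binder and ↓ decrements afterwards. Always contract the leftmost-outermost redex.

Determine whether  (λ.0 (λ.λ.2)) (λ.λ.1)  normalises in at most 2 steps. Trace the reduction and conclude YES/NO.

  start: (λ.0 (λ.λ.2)) (λ.λ.1)
  →1  (λ.λ.1) (λ.λ.λ.λ.1)
  →2  λ.λ.λ.λ.λ.1

Answer: YES — reaches normal form λ.λ.λ.λ.λ.1 in 2 ≤ 2 steps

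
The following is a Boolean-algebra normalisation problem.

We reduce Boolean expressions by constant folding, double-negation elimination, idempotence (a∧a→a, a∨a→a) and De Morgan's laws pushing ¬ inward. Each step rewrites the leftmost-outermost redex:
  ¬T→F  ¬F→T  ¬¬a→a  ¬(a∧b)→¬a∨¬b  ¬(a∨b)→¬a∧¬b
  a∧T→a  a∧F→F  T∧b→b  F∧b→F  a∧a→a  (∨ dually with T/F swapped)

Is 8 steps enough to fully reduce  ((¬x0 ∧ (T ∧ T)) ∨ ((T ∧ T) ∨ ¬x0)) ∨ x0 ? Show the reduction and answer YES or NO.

  start: ((¬x0 ∧ (T ∧ T)) ∨ ((T ∧ T) ∨ ¬x0)) ∨ x0
  →1  ((¬x0 ∧ T) ∨ ((T ∧ T) ∨ ¬x0)) ∨ x0
  →2  (¬x0 ∨ ((T ∧ T) ∨ ¬x0)) ∨ x0
  →3  (¬x0 ∨ (T ∨ ¬x0)) ∨ x0
  →4  (¬x0 ∨ T) ∨ x0
  →5  T ∨ x0
  →6  T

Answer: YES — reaches normal form T in 6 ≤ 8 steps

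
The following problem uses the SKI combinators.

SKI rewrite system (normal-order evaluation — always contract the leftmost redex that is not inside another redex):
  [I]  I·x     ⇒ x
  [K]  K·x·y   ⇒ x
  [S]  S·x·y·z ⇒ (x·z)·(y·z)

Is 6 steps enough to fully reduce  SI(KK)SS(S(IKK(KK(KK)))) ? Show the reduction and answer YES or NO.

  start: SI(KK)SS(S(IKK(KK(KK))))
  [1] IS(KKS)S(S(IKK(KK(KK))))
  [2] S(KKS)S(S(IKK(KK(KK))))
  [3] KKS(S(IKK(KK(KK))))(S(S(IKK(KK(KK)))))
  [4] K(S(IKK(KK(KK))))(S(S(IKK(KK(KK)))))
  [5] S(IKK(KK(KK)))
  [6] S(KK(KK(KK)))

Answer: NO — after 6 steps the term is S(KK(KK(KK))), not yet normal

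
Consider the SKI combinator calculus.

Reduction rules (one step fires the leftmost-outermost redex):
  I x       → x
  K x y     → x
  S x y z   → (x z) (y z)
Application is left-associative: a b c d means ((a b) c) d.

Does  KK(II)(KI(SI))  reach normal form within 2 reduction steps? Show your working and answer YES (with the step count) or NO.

Answer: YES — reaches normal form KI in 2 ≤ 2 steps

Derivation:
  start: KK(II)(KI(SI))
  [1] K(KI(SI))
  [2] KI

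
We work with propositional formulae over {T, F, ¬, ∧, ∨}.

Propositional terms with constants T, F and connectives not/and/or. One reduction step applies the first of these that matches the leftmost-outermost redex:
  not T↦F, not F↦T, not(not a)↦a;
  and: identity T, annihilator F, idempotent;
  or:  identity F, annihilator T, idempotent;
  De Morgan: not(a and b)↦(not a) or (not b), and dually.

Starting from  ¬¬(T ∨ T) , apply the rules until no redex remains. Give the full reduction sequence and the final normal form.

Answer: normal form = T  (in 2 steps)

Reduction:
  start: ¬¬(T ∨ T)
  [1] T ∨ T
  [2] T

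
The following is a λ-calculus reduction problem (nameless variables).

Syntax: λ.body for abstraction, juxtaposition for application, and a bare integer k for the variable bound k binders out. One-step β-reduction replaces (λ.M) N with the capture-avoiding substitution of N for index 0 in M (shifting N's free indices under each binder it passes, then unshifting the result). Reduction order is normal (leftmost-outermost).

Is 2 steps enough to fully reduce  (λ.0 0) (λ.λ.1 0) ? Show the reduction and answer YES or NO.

Answer: NO — after 2 steps the term is λ.(λ.λ.1 0) 0, not yet normal

Derivation:
  start: (λ.0 0) (λ.λ.1 0)
  [1] (λ.λ.1 0) (λ.λ.1 0)
  [2] λ.(λ.λ.1 0) 0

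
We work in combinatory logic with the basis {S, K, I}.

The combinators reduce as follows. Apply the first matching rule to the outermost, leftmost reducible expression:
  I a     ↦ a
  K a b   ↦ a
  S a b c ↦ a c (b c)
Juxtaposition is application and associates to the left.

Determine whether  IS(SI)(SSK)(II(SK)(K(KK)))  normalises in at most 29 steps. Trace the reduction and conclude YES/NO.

  start: IS(SI)(SSK)(II(SK)(K(KK)))
  [1] S(SI)(SSK)(II(SK)(K(KK)))
  [2] SI(II(SK)(K(KK)))(SSK(II(SK)(K(KK))))
  [3] I(SSK(II(SK)(K(KK))))(II(SK)(K(KK))(SSK(II(SK)(K(KK)))))
  [4] SSK(II(SK)(K(KK)))(II(SK)(K(KK))(SSK(II(SK)(K(KK)))))
  [5] S(II(SK)(K(KK)))(K(II(SK)(K(KK))))(II(SK)(K(KK))(SSK(II(SK)(K(KK)))))
  [6] II(SK)(K(KK))(II(SK)(K(KK))(SSK(II(SK)(K(KK)))))(K(II(SK)(K(KK)))(II(SK)(K(KK))(SSK(II(SK)(K(KK))))))
  [7] I(SK)(K(KK))(II(SK)(K(KK))(SSK(II(SK)(K(KK)))))(K(II(SK)(K(KK)))(II(SK)(K(KK))(SSK(II(SK)(K(KK))))))
  [8] SK(K(KK))(II(SK)(K(KK))(SSK(II(SK)(K(KK)))))(K(II(SK)(K(KK)))(II(SK)(K(KK))(SSK(II(SK)(K(KK))))))
  [9] K(II(SK)(K(KK))(SSK(II(SK)(K(KK)))))(K(KK)(II(SK)(K(KK))(SSK(II(SK)(K(KK))))))(K(II(SK)(K(KK)))(II(SK)(K(KK))(SSK(II(SK)(K(KK))))))
  [10] II(SK)(K(KK))(SSK(II(SK)(K(KK))))(K(II(SK)(K(KK)))(II(SK)(K(KK))(SSK(II(SK)(K(KK))))))
  [11] I(SK)(K(KK))(SSK(II(SK)(K(KK))))(K(II(SK)(K(KK)))(II(SK)(K(KK))(SSK(II(SK)(K(KK))))))
  [12] SK(K(KK))(SSK(II(SK)(K(KK))))(K(II(SK)(K(KK)))(II(SK)(K(KK))(SSK(II(SK)(K(KK))))))
  [13] K(SSK(II(SK)(K(KK))))(K(KK)(SSK(II(SK)(K(KK)))))(K(II(SK)(K(KK)))(II(SK)(K(KK))(SSK(II(SK)(K(KK))))))
  [14] SSK(II(SK)(K(KK)))(K(II(SK)(K(KK)))(II(SK)(K(KK))(SSK(II(SK)(K(KK))))))
  [15] S(II(SK)(K(KK)))(K(II(SK)(K(KK))))(K(II(SK)(K(KK)))(II(SK)(K(KK))(SSK(II(SK)(K(KK))))))
  [16] II(SK)(K(KK))(K(II(SK)(K(KK)))(II(SK)(K(KK))(SSK(II(SK)(K(KK))))))(K(II(SK)(K(KK)))(K(II(SK)(K(KK)))(II(SK)(K(KK))(SSK(II(SK)(K(KK)))))))
  [17] I(SK)(K(KK))(K(II(SK)(K(KK)))(II(SK)(K(KK))(SSK(II(SK)(K(KK))))))(K(II(SK)(K(KK)))(K(II(SK)(K(KK)))(II(SK)(K(KK))(SSK(II(SK)(K(KK)))))))
  [18] SK(K(KK))(K(II(SK)(K(KK)))(II(SK)(K(KK))(SSK(II(SK)(K(KK))))))(K(II(SK)(K(KK)))(K(II(SK)(K(KK)))(II(SK)(K(KK))(SSK(II(SK)(K(KK)))))))
  [19] K(K(II(SK)(K(KK)))(II(SK)(K(KK))(SSK(II(SK)(K(KK))))))(K(KK)(K(II(SK)(K(KK)))(II(SK)(K(KK))(SSK(II(SK)(K(KK)))))))(K(II(SK)(K(KK)))(K(II(SK)(K(KK)))(II(SK)(K(KK))(SSK(II(SK)(K(KK)))))))
  [20] K(II(SK)(K(KK)))(II(SK)(K(KK))(SSK(II(SK)(K(KK)))))(K(II(SK)(K(KK)))(K(II(SK)(K(KK)))(II(SK)(K(KK))(SSK(II(SK)(K(KK)))))))
  [21] II(SK)(K(KK))(K(II(SK)(K(KK)))(K(II(SK)(K(KK)))(II(SK)(K(KK))(SSK(II(SK)(K(KK)))))))
  [22] I(SK)(K(KK))(K(II(SK)(K(KK)))(K(II(SK)(K(KK)))(II(SK)(K(KK))(SSK(II(SK)(K(KK)))))))
  [23] SK(K(KK))(K(II(SK)(K(KK)))(K(II(SK)(K(KK)))(II(SK)(K(KK))(SSK(II(SK)(K(KK)))))))
  [24] K(K(II(SK)(K(KK)))(K(II(SK)(K(KK)))(II(SK)(K(KK))(SSK(II(SK)(K(KK)))))))(K(KK)(K(II(SK)(K(KK)))(K(II(SK)(K(KK)))(II(SK)(K(KK))(SSK(II(SK)(K(KK))))))))
  [25] K(II(SK)(K(KK)))(K(II(SK)(K(KK)))(II(SK)(K(KK))(SSK(II(SK)(K(KK))))))
  [26] II(SK)(K(KK))
  [27] I(SK)(K(KK))
  [28] SK(K(KK))

Answer: YES — reaches normal form SK(K(KK)) in 28 ≤ 29 steps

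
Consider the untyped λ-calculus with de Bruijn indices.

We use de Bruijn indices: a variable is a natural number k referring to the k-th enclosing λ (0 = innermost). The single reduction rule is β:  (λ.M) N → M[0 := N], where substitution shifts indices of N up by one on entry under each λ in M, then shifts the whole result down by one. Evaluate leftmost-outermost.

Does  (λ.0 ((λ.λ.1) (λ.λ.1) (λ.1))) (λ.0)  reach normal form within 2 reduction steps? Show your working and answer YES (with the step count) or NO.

Answer: NO — after 2 steps the term is (λ.λ.1) (λ.λ.1) (λ.λ.0), not yet normal

Derivation:
  start: (λ.0 ((λ.λ.1) (λ.λ.1) (λ.1))) (λ.0)
  [1] (λ.0) ((λ.λ.1) (λ.λ.1) (λ.λ.0))
  [2] (λ.λ.1) (λ.λ.1) (λ.λ.0)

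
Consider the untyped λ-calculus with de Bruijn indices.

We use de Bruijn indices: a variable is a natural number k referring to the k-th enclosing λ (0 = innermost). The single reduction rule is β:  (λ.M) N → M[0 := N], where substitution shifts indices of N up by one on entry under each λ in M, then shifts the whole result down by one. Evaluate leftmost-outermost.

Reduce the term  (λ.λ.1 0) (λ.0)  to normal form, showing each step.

  start: (λ.λ.1 0) (λ.0)
  [1] λ.(λ.0) 0
  [2] λ.0

Answer: normal form = λ.0  (in 2 steps)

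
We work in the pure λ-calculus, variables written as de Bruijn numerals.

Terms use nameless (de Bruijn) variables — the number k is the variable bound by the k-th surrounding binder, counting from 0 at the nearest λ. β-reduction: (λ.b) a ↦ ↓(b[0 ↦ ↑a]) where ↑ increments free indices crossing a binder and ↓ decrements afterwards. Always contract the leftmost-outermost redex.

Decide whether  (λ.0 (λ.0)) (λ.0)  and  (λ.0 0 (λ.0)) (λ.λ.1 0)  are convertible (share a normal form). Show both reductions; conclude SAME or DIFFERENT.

Term A:
  start: (λ.0 (λ.0)) (λ.0)
  step 1: (λ.0) (λ.0)
  step 2: λ.0

Term B:
  start: (λ.0 0 (λ.0)) (λ.λ.1 0)
  step 1: (λ.λ.1 0) (λ.λ.1 0) (λ.0)
  step 2: (λ.(λ.λ.1 0) 0) (λ.0)
  step 3: (λ.λ.1 0) (λ.0)
  step 4: λ.(λ.0) 0
  step 5: λ.0

Answer: SAME — A ⇓ λ.0, B ⇓ λ.0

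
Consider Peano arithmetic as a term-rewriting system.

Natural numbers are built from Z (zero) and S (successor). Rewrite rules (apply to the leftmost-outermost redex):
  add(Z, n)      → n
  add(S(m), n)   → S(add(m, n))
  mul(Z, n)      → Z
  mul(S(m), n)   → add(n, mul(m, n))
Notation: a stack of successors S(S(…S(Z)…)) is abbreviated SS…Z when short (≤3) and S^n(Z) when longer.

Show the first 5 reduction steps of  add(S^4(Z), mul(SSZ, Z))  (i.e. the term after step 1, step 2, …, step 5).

Answer: after 5 steps: S(S(S(S(mul(SSZ, Z)))))

Working:
  start: add(S^4(Z), mul(SSZ, Z))
  step 1: S(add(SSSZ, mul(SSZ, Z)))
  step 2: S(S(add(SSZ, mul(SSZ, Z))))
  step 3: S(S(S(add(SZ, mul(SSZ, Z)))))
  step 4: S(S(S(S(add(Z, mul(SSZ, Z))))))
  step 5: S(S(S(S(mul(SSZ, Z)))))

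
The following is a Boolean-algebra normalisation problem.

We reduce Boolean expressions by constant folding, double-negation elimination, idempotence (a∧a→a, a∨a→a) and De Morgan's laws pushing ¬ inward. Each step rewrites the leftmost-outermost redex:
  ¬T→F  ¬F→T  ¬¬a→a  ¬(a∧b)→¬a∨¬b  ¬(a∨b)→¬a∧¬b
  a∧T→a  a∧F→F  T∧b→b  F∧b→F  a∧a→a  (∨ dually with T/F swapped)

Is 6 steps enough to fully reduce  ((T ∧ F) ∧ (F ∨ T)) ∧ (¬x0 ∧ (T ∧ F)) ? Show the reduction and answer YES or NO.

Answer: YES — reaches normal form F in 3 ≤ 6 steps

Reduction:
  start: ((T ∧ F) ∧ (F ∨ T)) ∧ (¬x0 ∧ (T ∧ F))
  →1  (F ∧ (F ∨ T)) ∧ (¬x0 ∧ (T ∧ F))
  →2  F ∧ (¬x0 ∧ (T ∧ F))
  →3  F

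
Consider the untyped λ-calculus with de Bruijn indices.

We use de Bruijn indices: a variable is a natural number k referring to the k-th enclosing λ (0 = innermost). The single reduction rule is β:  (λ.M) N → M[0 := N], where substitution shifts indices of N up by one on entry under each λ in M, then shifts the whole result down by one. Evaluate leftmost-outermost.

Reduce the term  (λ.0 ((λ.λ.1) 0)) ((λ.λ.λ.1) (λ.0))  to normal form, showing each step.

  start: (λ.0 ((λ.λ.1) 0)) ((λ.λ.λ.1) (λ.0))
  [1] (λ.λ.λ.1) (λ.0) ((λ.λ.1) ((λ.λ.λ.1) (λ.0)))
  [2] (λ.λ.1) ((λ.λ.1) ((λ.λ.λ.1) (λ.0)))
  [3] λ.(λ.λ.1) ((λ.λ.λ.1) (λ.0))
  [4] λ.λ.(λ.λ.λ.1) (λ.0)
  [5] λ.λ.λ.λ.1

Answer: normal form = λ.λ.λ.λ.1  (in 5 steps)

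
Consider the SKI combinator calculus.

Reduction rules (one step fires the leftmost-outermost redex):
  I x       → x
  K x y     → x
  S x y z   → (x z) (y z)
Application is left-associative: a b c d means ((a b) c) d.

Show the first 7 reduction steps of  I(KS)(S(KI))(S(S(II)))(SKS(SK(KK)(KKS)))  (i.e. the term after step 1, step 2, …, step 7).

Answer: after 7 steps: S(S(SI))(KKS)

Derivation:
  start: I(KS)(S(KI))(S(S(II)))(SKS(SK(KK)(KKS)))
  step 1: KS(S(KI))(S(S(II)))(SKS(SK(KK)(KKS)))
  step 2: S(S(S(II)))(SKS(SK(KK)(KKS)))
  step 3: S(S(SI))(SKS(SK(KK)(KKS)))
  step 4: S(S(SI))(K(SK(KK)(KKS))(S(SK(KK)(KKS))))
  step 5: S(S(SI))(SK(KK)(KKS))
  step 6: S(S(SI))(K(KKS)(KK(KKS)))
  step 7: S(S(SI))(KKS)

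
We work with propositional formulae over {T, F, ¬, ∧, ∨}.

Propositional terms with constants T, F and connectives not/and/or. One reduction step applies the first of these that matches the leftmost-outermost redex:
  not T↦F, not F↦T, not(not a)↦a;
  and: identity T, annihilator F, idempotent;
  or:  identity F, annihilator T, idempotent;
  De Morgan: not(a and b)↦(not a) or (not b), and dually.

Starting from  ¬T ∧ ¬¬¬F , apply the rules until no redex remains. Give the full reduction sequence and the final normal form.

Answer: normal form = F  (in 2 steps)

Working:
  start: ¬T ∧ ¬¬¬F
  →1  F ∧ ¬¬¬F
  →2  F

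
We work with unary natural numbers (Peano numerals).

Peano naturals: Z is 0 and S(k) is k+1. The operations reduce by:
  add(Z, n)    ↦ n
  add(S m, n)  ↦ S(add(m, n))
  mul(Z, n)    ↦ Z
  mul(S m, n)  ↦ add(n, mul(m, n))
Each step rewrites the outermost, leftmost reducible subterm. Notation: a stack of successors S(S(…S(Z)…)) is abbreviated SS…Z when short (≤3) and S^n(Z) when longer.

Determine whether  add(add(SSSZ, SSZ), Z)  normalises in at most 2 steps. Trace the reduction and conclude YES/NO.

  start: add(add(SSSZ, SSZ), Z)
  [1] add(S(add(SSZ, SSZ)), Z)
  [2] S(add(add(SSZ, SSZ), Z))

Answer: NO — after 2 steps the term is S(add(add(SSZ, SSZ), Z)), not yet normal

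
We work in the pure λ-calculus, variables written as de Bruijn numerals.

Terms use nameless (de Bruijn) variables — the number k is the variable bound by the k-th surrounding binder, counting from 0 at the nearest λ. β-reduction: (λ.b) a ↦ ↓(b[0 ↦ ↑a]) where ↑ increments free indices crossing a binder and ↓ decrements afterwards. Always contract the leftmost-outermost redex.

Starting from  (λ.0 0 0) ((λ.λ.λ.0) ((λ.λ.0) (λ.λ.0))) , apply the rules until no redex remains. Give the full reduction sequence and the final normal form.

Answer: normal form = λ.λ.0  (in 5 steps)

Reduction:
  start: (λ.0 0 0) ((λ.λ.λ.0) ((λ.λ.0) (λ.λ.0)))
  →1  (λ.λ.λ.0) ((λ.λ.0) (λ.λ.0)) ((λ.λ.λ.0) ((λ.λ.0) (λ.λ.0))) ((λ.λ.λ.0) ((λ.λ.0) (λ.λ.0)))
  →2  (λ.λ.0) ((λ.λ.λ.0) ((λ.λ.0) (λ.λ.0))) ((λ.λ.λ.0) ((λ.λ.0) (λ.λ.0)))
  →3  (λ.0) ((λ.λ.λ.0) ((λ.λ.0) (λ.λ.0)))
  →4  (λ.λ.λ.0) ((λ.λ.0) (λ.λ.0))
  →5  λ.λ.0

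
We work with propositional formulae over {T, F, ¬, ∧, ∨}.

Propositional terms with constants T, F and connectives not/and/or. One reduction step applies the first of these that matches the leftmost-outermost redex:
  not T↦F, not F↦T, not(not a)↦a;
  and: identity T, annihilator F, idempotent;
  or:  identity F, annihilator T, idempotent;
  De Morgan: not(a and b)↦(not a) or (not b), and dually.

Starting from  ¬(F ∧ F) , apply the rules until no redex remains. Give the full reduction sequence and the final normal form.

Answer: normal form = T  (in 3 steps)

Derivation:
  start: ¬(F ∧ F)
  step 1: ¬F ∨ ¬F
  step 2: ¬F
  step 3: T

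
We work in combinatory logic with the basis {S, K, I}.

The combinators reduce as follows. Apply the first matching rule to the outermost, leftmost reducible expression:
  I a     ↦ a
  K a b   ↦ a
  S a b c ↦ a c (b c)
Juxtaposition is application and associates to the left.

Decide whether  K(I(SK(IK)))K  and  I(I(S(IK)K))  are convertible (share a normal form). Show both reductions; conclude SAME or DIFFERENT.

Term A:
  start: K(I(SK(IK)))K
  step 1: I(SK(IK))
  step 2: SK(IK)
  step 3: SKK

Term B:
  start: I(I(S(IK)K))
  step 1: I(S(IK)K)
  step 2: S(IK)K
  step 3: SKK

Answer: SAME — A ⇓ SKK, B ⇓ SKK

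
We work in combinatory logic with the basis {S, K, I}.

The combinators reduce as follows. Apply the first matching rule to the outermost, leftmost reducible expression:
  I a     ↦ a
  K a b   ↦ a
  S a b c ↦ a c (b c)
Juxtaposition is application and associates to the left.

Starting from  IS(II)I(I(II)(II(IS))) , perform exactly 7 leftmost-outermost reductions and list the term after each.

Answer: after 7 steps: II(IS)(I(I(II)(II(IS))))

Working:
  start: IS(II)I(I(II)(II(IS)))
  step 1: S(II)I(I(II)(II(IS)))
  step 2: II(I(II)(II(IS)))(I(I(II)(II(IS))))
  step 3: I(I(II)(II(IS)))(I(I(II)(II(IS))))
  step 4: I(II)(II(IS))(I(I(II)(II(IS))))
  step 5: II(II(IS))(I(I(II)(II(IS))))
  step 6: I(II(IS))(I(I(II)(II(IS))))
  step 7: II(IS)(I(I(II)(II(IS))))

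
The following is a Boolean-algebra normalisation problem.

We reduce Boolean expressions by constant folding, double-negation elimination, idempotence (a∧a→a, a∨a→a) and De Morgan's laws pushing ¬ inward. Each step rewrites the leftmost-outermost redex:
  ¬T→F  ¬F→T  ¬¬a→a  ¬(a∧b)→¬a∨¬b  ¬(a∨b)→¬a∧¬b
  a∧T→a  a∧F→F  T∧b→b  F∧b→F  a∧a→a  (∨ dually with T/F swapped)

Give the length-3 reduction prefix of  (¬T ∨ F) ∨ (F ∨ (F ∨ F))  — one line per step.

Answer: after 3 steps: F ∨ (F ∨ F)

Reduction:
  start: (¬T ∨ F) ∨ (F ∨ (F ∨ F))
  step 1: ¬T ∨ (F ∨ (F ∨ F))
  step 2: F ∨ (F ∨ (F ∨ F))
  step 3: F ∨ (F ∨ F)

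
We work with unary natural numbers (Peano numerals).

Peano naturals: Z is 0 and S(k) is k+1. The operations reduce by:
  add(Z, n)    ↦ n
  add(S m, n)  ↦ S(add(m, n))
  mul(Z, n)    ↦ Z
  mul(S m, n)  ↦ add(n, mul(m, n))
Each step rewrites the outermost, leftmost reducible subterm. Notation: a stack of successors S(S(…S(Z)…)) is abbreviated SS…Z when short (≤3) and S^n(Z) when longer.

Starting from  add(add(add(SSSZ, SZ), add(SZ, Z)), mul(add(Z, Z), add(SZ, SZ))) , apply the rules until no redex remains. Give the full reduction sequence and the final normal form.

  start: add(add(add(SSSZ, SZ), add(SZ, Z)), mul(add(Z, Z), add(SZ, SZ)))
  [1] add(add(S(add(SSZ, SZ)), add(SZ, Z)), mul(add(Z, Z), add(SZ, SZ)))
  [2] add(S(add(add(SSZ, SZ), add(SZ, Z))), mul(add(Z, Z), add(SZ, SZ)))
  [3] S(add(add(add(SSZ, SZ), add(SZ, Z)), mul(add(Z, Z), add(SZ, SZ))))
  [4] S(add(add(S(add(SZ, SZ)), add(SZ, Z)), mul(add(Z, Z), add(SZ, SZ))))
  [5] S(add(S(add(add(SZ, SZ), add(SZ, Z))), mul(add(Z, Z), add(SZ, SZ))))
  [6] S(S(add(add(add(SZ, SZ), add(SZ, Z)), mul(add(Z, Z), add(SZ, SZ)))))
  [7] S(S(add(add(S(add(Z, SZ)), add(SZ, Z)), mul(add(Z, Z), add(SZ, SZ)))))
  [8] S(S(add(S(add(add(Z, SZ), add(SZ, Z))), mul(add(Z, Z), add(SZ, SZ)))))
  [9] S(S(S(add(add(add(Z, SZ), add(SZ, Z)), mul(add(Z, Z), add(SZ, SZ))))))
  [10] S(S(S(add(add(SZ, add(SZ, Z)), mul(add(Z, Z), add(SZ, SZ))))))
  [11] S(S(S(add(S(add(Z, add(SZ, Z))), mul(add(Z, Z), add(SZ, SZ))))))
  [12] S(S(S(S(add(add(Z, add(SZ, Z)), mul(add(Z, Z), add(SZ, SZ)))))))
  [13] S(S(S(S(add(add(SZ, Z), mul(add(Z, Z), add(SZ, SZ)))))))
  [14] S(S(S(S(add(S(add(Z, Z)), mul(add(Z, Z), add(SZ, SZ)))))))
  [15] S(S(S(S(S(add(add(Z, Z), mul(add(Z, Z), add(SZ, SZ))))))))
  [16] S(S(S(S(S(add(Z, mul(add(Z, Z), add(SZ, SZ))))))))
  [17] S(S(S(S(S(mul(add(Z, Z), add(SZ, SZ)))))))
  [18] S(S(S(S(S(mul(Z, add(SZ, SZ)))))))
  [19] S^5(Z)

Answer: normal form = S^5(Z)  (in 19 steps)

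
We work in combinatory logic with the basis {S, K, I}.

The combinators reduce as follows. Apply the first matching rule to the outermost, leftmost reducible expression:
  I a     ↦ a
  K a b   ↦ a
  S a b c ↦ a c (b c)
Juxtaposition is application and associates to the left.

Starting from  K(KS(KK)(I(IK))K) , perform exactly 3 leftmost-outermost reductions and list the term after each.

Answer: after 3 steps: K(SKK)

Working:
  start: K(KS(KK)(I(IK))K)
  step 1: K(S(I(IK))K)
  step 2: K(S(IK)K)
  step 3: K(SKK)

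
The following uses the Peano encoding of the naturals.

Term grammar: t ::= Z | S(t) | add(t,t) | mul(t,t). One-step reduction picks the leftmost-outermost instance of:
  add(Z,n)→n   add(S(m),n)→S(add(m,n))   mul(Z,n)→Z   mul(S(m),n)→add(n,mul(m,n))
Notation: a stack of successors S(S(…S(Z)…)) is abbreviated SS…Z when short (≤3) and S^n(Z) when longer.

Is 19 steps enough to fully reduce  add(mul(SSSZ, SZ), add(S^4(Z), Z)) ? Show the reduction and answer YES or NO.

  start: add(mul(SSSZ, SZ), add(S^4(Z), Z))
  →1  add(add(SZ, mul(SSZ, SZ)), add(S^4(Z), Z))
  →2  add(S(add(Z, mul(SSZ, SZ))), add(S^4(Z), Z))
  →3  S(add(add(Z, mul(SSZ, SZ)), add(S^4(Z), Z)))
  →4  S(add(mul(SSZ, SZ), add(S^4(Z), Z)))
  →5  S(add(add(SZ, mul(SZ, SZ)), add(S^4(Z), Z)))
  →6  S(add(S(add(Z, mul(SZ, SZ))), add(S^4(Z), Z)))
  →7  S(S(add(add(Z, mul(SZ, SZ)), add(S^4(Z), Z))))
  →8  S(S(add(mul(SZ, SZ), add(S^4(Z), Z))))
  →9  S(S(add(add(SZ, mul(Z, SZ)), add(S^4(Z), Z))))
  →10  S(S(add(S(add(Z, mul(Z, SZ))), add(S^4(Z), Z))))
  →11  S(S(S(add(add(Z, mul(Z, SZ)), add(S^4(Z), Z)))))
  →12  S(S(S(add(mul(Z, SZ), add(S^4(Z), Z)))))
  →13  S(S(S(add(Z, add(S^4(Z), Z)))))
  →14  S(S(S(add(S^4(Z), Z))))
  →15  S(S(S(S(add(SSSZ, Z)))))
  →16  S(S(S(S(S(add(SSZ, Z))))))
  →17  S(S(S(S(S(S(add(SZ, Z)))))))
  →18  S(S(S(S(S(S(S(add(Z, Z))))))))
  →19  S^7(Z)

Answer: YES — reaches normal form S^7(Z) in 19 ≤ 19 steps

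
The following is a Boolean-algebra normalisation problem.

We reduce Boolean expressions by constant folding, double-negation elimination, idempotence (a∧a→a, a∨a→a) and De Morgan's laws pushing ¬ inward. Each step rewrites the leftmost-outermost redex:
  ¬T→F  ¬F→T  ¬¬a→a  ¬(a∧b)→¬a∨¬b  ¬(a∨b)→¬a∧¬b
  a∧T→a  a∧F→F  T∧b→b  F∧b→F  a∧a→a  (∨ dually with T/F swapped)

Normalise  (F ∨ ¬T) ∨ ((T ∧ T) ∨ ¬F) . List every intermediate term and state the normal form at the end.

Answer: normal form = T  (in 5 steps)

Working:
  start: (F ∨ ¬T) ∨ ((T ∧ T) ∨ ¬F)
  [1] ¬T ∨ ((T ∧ T) ∨ ¬F)
  [2] F ∨ ((T ∧ T) ∨ ¬F)
  [3] (T ∧ T) ∨ ¬F
  [4] T ∨ ¬F
  [5] T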